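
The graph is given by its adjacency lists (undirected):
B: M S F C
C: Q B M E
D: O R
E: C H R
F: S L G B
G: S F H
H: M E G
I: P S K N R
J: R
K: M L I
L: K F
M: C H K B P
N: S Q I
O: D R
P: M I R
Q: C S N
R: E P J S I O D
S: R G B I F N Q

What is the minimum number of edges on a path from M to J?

3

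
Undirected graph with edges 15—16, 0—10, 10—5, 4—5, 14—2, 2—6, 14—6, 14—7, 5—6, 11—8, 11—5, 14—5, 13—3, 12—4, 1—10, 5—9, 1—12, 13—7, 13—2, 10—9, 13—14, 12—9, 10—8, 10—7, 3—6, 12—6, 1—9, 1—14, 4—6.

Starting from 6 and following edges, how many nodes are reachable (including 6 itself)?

15

BFS from 6 visits: 6, 2, 3, 4, 5, 12, 14, 13, 9, 10, 11, 1, 7, 0, 8
Reachable nodes: 15 of 17 total.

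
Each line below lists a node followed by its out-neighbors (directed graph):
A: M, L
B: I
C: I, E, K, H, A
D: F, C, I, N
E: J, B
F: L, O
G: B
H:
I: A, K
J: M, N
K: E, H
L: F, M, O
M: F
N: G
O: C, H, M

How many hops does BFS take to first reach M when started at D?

3

Level 0: D
Level 1: C, F, I, N
Level 2: A, E, G, H, K, L, O
Level 3: B, J, M
M first appears at level 3.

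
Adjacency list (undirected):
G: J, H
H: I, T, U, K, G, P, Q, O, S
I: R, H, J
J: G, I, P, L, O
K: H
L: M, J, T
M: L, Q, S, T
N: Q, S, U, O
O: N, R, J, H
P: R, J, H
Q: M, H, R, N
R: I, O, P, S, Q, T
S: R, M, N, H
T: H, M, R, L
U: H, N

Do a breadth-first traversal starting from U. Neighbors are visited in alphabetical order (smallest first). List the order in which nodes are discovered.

Visit U; enqueue H, N → queue [H, N]
Visit H; enqueue G, I, K, O, P, Q, S, T → queue [N, G, I, K, O, P, Q, S, T]
Visit N → queue [G, I, K, O, P, Q, S, T]
Visit G; enqueue J → queue [I, K, O, P, Q, S, T, J]
Visit I; enqueue R → queue [K, O, P, Q, S, T, J, R]
Visit K → queue [O, P, Q, S, T, J, R]
Visit O → queue [P, Q, S, T, J, R]
Visit P → queue [Q, S, T, J, R]
Visit Q; enqueue M → queue [S, T, J, R, M]
Visit S → queue [T, J, R, M]
Visit T; enqueue L → queue [J, R, M, L]
Visit J → queue [R, M, L]
Visit R → queue [M, L]
Visit M → queue [L]
Visit L → queue []

U, H, N, G, I, K, O, P, Q, S, T, J, R, M, L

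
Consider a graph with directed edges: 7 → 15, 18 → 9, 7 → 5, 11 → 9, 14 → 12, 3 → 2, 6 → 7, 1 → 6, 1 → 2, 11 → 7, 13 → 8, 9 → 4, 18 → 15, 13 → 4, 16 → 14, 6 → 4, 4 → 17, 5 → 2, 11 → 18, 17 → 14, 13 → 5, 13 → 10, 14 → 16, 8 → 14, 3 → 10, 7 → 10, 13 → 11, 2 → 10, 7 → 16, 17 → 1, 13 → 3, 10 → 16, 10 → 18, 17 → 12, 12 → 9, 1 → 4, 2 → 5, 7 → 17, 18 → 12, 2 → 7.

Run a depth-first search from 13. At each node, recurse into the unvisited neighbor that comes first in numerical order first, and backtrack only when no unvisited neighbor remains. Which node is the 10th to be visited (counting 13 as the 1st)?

Visit 13
13 → 3
3 → 2
2 → 5
2 → 7
7 → 10
10 → 16
16 → 14
14 → 12
12 → 9
9 → 4
4 → 17
17 → 1
1 → 6
10 → 18
18 → 15
13 → 8
13 → 11

Visit order: 13, 3, 2, 5, 7, 10, 16, 14, 12, 9, 4, 17, 1, 6, 18, 15, 8, 11

9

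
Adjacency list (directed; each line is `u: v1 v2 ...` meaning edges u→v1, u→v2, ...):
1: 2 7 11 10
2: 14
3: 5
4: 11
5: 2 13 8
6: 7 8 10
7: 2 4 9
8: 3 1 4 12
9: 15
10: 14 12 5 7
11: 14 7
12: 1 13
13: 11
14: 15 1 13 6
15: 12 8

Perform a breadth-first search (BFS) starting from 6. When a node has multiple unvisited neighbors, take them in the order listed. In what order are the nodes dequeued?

6 → 7 → 8 → 10 → 2 → 4 → 9 → 3 → 1 → 12 → 14 → 5 → 11 → 15 → 13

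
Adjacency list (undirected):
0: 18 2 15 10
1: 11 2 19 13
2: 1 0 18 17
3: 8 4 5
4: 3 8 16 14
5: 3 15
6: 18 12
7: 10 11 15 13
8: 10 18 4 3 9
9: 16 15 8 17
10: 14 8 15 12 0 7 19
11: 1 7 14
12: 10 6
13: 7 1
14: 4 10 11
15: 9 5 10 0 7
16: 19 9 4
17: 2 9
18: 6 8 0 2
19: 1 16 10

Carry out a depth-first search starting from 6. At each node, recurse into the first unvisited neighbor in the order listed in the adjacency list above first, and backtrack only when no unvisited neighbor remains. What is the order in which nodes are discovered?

6 -> 18 -> 8 -> 10 -> 14 -> 4 -> 3 -> 5 -> 15 -> 9 -> 16 -> 19 -> 1 -> 11 -> 7 -> 13 -> 2 -> 0 -> 17 -> 12

Visit 6
6 → 18
18 → 8
8 → 10
10 → 14
14 → 4
4 → 3
3 → 5
5 → 15
15 → 9
9 → 16
16 → 19
19 → 1
1 → 11
11 → 7
7 → 13
1 → 2
2 → 0
2 → 17
10 → 12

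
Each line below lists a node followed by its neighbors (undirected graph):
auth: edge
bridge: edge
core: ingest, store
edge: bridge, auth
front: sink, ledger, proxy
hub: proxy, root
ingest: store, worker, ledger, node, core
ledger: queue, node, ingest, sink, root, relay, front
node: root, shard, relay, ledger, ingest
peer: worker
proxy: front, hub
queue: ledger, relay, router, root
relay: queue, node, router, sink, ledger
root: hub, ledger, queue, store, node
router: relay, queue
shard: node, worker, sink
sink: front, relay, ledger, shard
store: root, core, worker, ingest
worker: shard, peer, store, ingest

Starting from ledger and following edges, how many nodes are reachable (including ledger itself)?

BFS from ledger visits: ledger, front, ingest, node, queue, relay, root, sink, proxy, core, store, worker, shard, router, hub, peer
Reachable nodes: 16 of 19 total.

16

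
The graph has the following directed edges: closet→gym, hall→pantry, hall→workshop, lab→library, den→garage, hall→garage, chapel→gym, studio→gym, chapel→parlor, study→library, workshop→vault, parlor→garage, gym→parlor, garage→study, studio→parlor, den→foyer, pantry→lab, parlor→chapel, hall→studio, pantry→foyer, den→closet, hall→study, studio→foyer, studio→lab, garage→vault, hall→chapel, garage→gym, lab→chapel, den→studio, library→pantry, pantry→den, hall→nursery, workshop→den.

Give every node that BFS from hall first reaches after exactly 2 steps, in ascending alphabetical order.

den, foyer, gym, lab, library, parlor, vault

Level 0: hall
Level 1: chapel, garage, nursery, pantry, studio, study, workshop
Level 2: den, foyer, gym, lab, library, parlor, vault
Level 3: closet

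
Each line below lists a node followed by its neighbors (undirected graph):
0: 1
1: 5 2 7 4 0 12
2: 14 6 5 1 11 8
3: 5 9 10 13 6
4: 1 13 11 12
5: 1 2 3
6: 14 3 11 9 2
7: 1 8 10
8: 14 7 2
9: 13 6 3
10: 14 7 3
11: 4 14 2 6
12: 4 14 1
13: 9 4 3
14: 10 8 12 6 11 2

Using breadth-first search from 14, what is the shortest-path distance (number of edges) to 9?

Level 0: 14
Level 1: 2, 6, 8, 10, 11, 12
Level 2: 1, 3, 4, 5, 7, 9
Level 3: 0, 13
9 first appears at level 2.

2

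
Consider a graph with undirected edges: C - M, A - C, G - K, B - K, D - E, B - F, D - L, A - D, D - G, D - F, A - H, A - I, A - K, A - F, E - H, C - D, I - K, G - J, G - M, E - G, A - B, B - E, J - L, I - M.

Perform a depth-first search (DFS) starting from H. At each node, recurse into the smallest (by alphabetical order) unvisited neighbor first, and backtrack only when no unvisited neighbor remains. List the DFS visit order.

H -> A -> B -> E -> D -> C -> M -> G -> J -> L -> K -> I -> F

Visit H
H → A
A → B
B → E
E → D
D → C
C → M
M → G
G → J
J → L
G → K
K → I
D → F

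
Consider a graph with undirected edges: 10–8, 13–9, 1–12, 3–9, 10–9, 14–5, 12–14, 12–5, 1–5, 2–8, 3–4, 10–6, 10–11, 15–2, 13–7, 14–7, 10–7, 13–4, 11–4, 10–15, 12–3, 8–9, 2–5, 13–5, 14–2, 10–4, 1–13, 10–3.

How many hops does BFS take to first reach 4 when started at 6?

2

Level 0: 6
Level 1: 10
Level 2: 3, 4, 7, 8, 9, 11, 15
Level 3: 2, 12, 13, 14
Level 4: 1, 5
4 first appears at level 2.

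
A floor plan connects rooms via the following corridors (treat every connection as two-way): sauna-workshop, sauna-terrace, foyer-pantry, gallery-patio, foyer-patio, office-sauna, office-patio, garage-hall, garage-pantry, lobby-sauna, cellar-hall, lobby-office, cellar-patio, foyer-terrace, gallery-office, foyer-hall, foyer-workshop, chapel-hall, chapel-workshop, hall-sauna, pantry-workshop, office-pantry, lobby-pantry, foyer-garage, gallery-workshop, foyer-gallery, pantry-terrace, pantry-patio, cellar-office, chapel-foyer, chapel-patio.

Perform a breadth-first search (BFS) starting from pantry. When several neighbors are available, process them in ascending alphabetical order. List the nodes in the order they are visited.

Visit pantry; enqueue foyer, garage, lobby, office, patio, terrace, workshop → queue [foyer, garage, lobby, office, patio, terrace, workshop]
Visit foyer; enqueue chapel, gallery, hall → queue [garage, lobby, office, patio, terrace, workshop, chapel, gallery, hall]
Visit garage → queue [lobby, office, patio, terrace, workshop, chapel, gallery, hall]
Visit lobby; enqueue sauna → queue [office, patio, terrace, workshop, chapel, gallery, hall, sauna]
Visit office; enqueue cellar → queue [patio, terrace, workshop, chapel, gallery, hall, sauna, cellar]
Visit patio → queue [terrace, workshop, chapel, gallery, hall, sauna, cellar]
Visit terrace → queue [workshop, chapel, gallery, hall, sauna, cellar]
Visit workshop → queue [chapel, gallery, hall, sauna, cellar]
Visit chapel → queue [gallery, hall, sauna, cellar]
Visit gallery → queue [hall, sauna, cellar]
Visit hall → queue [sauna, cellar]
Visit sauna → queue [cellar]
Visit cellar → queue []

pantry → foyer → garage → lobby → office → patio → terrace → workshop → chapel → gallery → hall → sauna → cellar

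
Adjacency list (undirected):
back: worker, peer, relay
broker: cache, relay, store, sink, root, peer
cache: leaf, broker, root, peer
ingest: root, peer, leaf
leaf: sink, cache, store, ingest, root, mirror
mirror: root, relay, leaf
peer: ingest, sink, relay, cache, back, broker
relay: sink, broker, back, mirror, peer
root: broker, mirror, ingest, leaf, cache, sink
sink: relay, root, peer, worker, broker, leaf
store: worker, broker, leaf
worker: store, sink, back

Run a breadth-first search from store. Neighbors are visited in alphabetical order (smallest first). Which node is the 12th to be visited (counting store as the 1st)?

back

Visit store; enqueue broker, leaf, worker → queue [broker, leaf, worker]
Visit broker; enqueue cache, peer, relay, root, sink → queue [leaf, worker, cache, peer, relay, root, sink]
Visit leaf; enqueue ingest, mirror → queue [worker, cache, peer, relay, root, sink, ingest, mirror]
Visit worker; enqueue back → queue [cache, peer, relay, root, sink, ingest, mirror, back]
Visit cache → queue [peer, relay, root, sink, ingest, mirror, back]
Visit peer → queue [relay, root, sink, ingest, mirror, back]
Visit relay → queue [root, sink, ingest, mirror, back]
Visit root → queue [sink, ingest, mirror, back]
Visit sink → queue [ingest, mirror, back]
Visit ingest → queue [mirror, back]
Visit mirror → queue [back]
Visit back → queue []

Visit order: store, broker, leaf, worker, cache, peer, relay, root, sink, ingest, mirror, back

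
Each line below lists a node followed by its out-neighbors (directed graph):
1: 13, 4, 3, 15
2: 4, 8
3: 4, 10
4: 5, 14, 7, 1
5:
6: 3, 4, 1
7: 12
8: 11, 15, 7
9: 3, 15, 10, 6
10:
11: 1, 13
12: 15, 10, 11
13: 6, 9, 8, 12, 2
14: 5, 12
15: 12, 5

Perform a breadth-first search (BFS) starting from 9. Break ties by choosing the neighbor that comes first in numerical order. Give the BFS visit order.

Visit 9; enqueue 3, 6, 10, 15 → queue [3, 6, 10, 15]
Visit 3; enqueue 4 → queue [6, 10, 15, 4]
Visit 6; enqueue 1 → queue [10, 15, 4, 1]
Visit 10 → queue [15, 4, 1]
Visit 15; enqueue 5, 12 → queue [4, 1, 5, 12]
Visit 4; enqueue 7, 14 → queue [1, 5, 12, 7, 14]
Visit 1; enqueue 13 → queue [5, 12, 7, 14, 13]
Visit 5 → queue [12, 7, 14, 13]
Visit 12; enqueue 11 → queue [7, 14, 13, 11]
Visit 7 → queue [14, 13, 11]
Visit 14 → queue [13, 11]
Visit 13; enqueue 2, 8 → queue [11, 2, 8]
Visit 11 → queue [2, 8]
Visit 2 → queue [8]
Visit 8 → queue []

9 -> 3 -> 6 -> 10 -> 15 -> 4 -> 1 -> 5 -> 12 -> 7 -> 14 -> 13 -> 11 -> 2 -> 8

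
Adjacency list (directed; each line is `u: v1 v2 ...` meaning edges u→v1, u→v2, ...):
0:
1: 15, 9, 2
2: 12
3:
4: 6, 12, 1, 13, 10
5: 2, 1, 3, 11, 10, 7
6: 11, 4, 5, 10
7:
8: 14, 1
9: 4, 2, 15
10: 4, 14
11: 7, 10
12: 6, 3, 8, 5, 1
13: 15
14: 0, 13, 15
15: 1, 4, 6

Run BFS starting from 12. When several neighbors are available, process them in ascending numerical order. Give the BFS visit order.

Visit 12; enqueue 1, 3, 5, 6, 8 → queue [1, 3, 5, 6, 8]
Visit 1; enqueue 2, 9, 15 → queue [3, 5, 6, 8, 2, 9, 15]
Visit 3 → queue [5, 6, 8, 2, 9, 15]
Visit 5; enqueue 7, 10, 11 → queue [6, 8, 2, 9, 15, 7, 10, 11]
Visit 6; enqueue 4 → queue [8, 2, 9, 15, 7, 10, 11, 4]
Visit 8; enqueue 14 → queue [2, 9, 15, 7, 10, 11, 4, 14]
Visit 2 → queue [9, 15, 7, 10, 11, 4, 14]
Visit 9 → queue [15, 7, 10, 11, 4, 14]
Visit 15 → queue [7, 10, 11, 4, 14]
Visit 7 → queue [10, 11, 4, 14]
Visit 10 → queue [11, 4, 14]
Visit 11 → queue [4, 14]
Visit 4; enqueue 13 → queue [14, 13]
Visit 14; enqueue 0 → queue [13, 0]
Visit 13 → queue [0]
Visit 0 → queue []

12, 1, 3, 5, 6, 8, 2, 9, 15, 7, 10, 11, 4, 14, 13, 0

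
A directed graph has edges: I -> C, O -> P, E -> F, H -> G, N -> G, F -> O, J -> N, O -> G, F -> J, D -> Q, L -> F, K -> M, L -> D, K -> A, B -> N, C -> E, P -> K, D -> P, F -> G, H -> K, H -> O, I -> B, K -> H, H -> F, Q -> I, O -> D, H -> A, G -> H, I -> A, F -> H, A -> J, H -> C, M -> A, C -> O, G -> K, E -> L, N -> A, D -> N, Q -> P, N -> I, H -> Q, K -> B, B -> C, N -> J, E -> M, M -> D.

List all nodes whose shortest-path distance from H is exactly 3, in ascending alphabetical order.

Level 0: H
Level 1: A, C, F, G, K, O, Q
Level 2: B, D, E, I, J, M, P
Level 3: L, N

L, N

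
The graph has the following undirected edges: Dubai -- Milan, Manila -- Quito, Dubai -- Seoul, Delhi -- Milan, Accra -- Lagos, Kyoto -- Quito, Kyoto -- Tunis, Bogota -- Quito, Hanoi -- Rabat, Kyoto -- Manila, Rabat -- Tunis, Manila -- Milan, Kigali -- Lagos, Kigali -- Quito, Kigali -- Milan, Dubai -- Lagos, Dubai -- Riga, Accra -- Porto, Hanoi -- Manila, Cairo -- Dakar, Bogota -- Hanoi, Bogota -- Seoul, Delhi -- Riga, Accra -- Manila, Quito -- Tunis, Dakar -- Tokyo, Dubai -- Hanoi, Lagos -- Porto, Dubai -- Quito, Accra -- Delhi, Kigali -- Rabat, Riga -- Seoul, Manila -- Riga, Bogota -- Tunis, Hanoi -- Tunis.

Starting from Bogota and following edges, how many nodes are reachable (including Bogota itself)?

BFS from Bogota visits: Bogota, Tunis, Seoul, Quito, Hanoi, Rabat, Kyoto, Riga, Dubai, Manila, Kigali, Delhi, Milan, Lagos, Accra, Porto
Reachable nodes: 16 of 19 total.

16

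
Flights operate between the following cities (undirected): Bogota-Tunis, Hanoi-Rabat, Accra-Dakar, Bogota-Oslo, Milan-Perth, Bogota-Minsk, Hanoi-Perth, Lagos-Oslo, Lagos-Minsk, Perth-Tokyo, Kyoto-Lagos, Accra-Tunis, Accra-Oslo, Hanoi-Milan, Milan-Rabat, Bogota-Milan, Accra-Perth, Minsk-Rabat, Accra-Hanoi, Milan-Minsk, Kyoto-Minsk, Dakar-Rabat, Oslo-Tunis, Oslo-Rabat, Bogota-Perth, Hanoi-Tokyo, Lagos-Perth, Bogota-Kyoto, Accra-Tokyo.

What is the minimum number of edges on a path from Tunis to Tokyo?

Level 0: Tunis
Level 1: Accra, Bogota, Oslo
Level 2: Dakar, Hanoi, Kyoto, Lagos, Milan, Minsk, Perth, Rabat, Tokyo
Tokyo first appears at level 2.

2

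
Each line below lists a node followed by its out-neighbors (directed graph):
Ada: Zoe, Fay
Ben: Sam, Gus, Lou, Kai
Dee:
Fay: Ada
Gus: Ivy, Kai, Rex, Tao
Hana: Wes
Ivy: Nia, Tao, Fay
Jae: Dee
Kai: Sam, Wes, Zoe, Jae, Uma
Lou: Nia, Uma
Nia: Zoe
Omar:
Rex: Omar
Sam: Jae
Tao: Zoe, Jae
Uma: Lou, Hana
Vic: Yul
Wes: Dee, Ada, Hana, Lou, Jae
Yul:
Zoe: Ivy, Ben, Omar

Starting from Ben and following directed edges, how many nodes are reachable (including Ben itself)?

18

BFS from Ben visits: Ben, Sam, Gus, Lou, Kai, Jae, Ivy, Rex, Tao, Nia, Uma, Wes, Zoe, Dee, Fay, Omar, Hana, Ada
Reachable nodes: 18 of 20 total.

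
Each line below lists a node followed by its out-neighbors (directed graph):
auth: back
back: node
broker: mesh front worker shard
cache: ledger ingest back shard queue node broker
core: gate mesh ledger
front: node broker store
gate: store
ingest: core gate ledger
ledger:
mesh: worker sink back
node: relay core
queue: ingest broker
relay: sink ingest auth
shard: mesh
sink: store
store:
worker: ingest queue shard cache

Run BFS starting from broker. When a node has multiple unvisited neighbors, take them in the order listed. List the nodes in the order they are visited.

broker → mesh → front → worker → shard → sink → back → node → store → ingest → queue → cache → relay → core → gate → ledger → auth

Visit broker; enqueue mesh, front, worker, shard → queue [mesh, front, worker, shard]
Visit mesh; enqueue sink, back → queue [front, worker, shard, sink, back]
Visit front; enqueue node, store → queue [worker, shard, sink, back, node, store]
Visit worker; enqueue ingest, queue, cache → queue [shard, sink, back, node, store, ingest, queue, cache]
Visit shard → queue [sink, back, node, store, ingest, queue, cache]
Visit sink → queue [back, node, store, ingest, queue, cache]
Visit back → queue [node, store, ingest, queue, cache]
Visit node; enqueue relay, core → queue [store, ingest, queue, cache, relay, core]
Visit store → queue [ingest, queue, cache, relay, core]
Visit ingest; enqueue gate, ledger → queue [queue, cache, relay, core, gate, ledger]
Visit queue → queue [cache, relay, core, gate, ledger]
Visit cache → queue [relay, core, gate, ledger]
Visit relay; enqueue auth → queue [core, gate, ledger, auth]
Visit core → queue [gate, ledger, auth]
Visit gate → queue [ledger, auth]
Visit ledger → queue [auth]
Visit auth → queue []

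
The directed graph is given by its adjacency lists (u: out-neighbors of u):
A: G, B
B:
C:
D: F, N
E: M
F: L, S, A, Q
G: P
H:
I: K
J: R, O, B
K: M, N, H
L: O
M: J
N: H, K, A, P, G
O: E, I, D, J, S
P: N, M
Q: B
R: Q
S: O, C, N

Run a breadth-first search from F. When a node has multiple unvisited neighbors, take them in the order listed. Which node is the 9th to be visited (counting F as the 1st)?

G

Visit F; enqueue L, S, A, Q → queue [L, S, A, Q]
Visit L; enqueue O → queue [S, A, Q, O]
Visit S; enqueue C, N → queue [A, Q, O, C, N]
Visit A; enqueue G, B → queue [Q, O, C, N, G, B]
Visit Q → queue [O, C, N, G, B]
Visit O; enqueue E, I, D, J → queue [C, N, G, B, E, I, D, J]
Visit C → queue [N, G, B, E, I, D, J]
Visit N; enqueue H, K, P → queue [G, B, E, I, D, J, H, K, P]
Visit G → queue [B, E, I, D, J, H, K, P]
Visit B → queue [E, I, D, J, H, K, P]
Visit E; enqueue M → queue [I, D, J, H, K, P, M]
Visit I → queue [D, J, H, K, P, M]
Visit D → queue [J, H, K, P, M]
Visit J; enqueue R → queue [H, K, P, M, R]
Visit H → queue [K, P, M, R]
Visit K → queue [P, M, R]
Visit P → queue [M, R]
Visit M → queue [R]
Visit R → queue []

Visit order: F, L, S, A, Q, O, C, N, G, B, E, I, D, J, H, K, P, M, R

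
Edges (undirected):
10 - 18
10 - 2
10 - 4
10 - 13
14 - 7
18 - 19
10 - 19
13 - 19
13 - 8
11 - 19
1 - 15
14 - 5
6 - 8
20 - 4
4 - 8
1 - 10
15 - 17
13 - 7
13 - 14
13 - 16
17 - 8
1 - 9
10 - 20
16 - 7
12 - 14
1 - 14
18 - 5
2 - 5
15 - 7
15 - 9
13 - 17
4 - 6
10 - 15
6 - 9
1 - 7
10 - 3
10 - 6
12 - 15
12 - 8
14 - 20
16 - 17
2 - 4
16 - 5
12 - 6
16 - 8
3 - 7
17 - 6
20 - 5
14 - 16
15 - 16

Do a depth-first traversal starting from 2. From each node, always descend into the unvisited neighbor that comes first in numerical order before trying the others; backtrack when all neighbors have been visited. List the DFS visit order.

2 4 6 8 12 14 1 7 3 10 13 16 5 18 19 11 20 15 9 17

Visit 2
2 → 4
4 → 6
6 → 8
8 → 12
12 → 14
14 → 1
1 → 7
7 → 3
3 → 10
10 → 13
13 → 16
16 → 5
5 → 18
18 → 19
19 → 11
5 → 20
16 → 15
15 → 9
15 → 17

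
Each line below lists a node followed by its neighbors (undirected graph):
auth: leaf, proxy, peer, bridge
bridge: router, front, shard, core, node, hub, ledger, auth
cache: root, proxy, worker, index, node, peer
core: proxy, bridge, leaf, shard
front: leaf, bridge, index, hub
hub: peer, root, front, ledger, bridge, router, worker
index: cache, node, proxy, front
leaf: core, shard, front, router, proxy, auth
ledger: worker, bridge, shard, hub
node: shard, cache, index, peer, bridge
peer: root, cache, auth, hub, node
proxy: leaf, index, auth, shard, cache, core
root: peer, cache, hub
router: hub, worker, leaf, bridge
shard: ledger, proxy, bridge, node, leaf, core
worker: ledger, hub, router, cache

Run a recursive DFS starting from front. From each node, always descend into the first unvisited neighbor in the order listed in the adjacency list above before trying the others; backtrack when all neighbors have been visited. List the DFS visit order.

front → leaf → core → proxy → index → cache → root → peer → auth → bridge → router → hub → ledger → worker → shard → node

Visit front
front → leaf
leaf → core
core → proxy
proxy → index
index → cache
cache → root
root → peer
peer → auth
auth → bridge
bridge → router
router → hub
hub → ledger
ledger → worker
ledger → shard
shard → node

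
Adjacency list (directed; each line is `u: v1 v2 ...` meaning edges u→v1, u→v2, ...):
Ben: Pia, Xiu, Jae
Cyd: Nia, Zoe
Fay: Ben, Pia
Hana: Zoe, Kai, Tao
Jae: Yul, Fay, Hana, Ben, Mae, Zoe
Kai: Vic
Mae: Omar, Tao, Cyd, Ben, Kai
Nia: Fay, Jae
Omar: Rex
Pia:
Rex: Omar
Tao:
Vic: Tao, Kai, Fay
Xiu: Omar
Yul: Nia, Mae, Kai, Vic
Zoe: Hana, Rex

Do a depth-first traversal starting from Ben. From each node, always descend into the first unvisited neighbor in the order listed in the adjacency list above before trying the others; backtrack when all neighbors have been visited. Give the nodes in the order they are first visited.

Visit Ben
Ben → Pia
Ben → Xiu
Xiu → Omar
Omar → Rex
Ben → Jae
Jae → Yul
Yul → Nia
Nia → Fay
Yul → Mae
Mae → Tao
Mae → Cyd
Cyd → Zoe
Zoe → Hana
Hana → Kai
Kai → Vic

Ben → Pia → Xiu → Omar → Rex → Jae → Yul → Nia → Fay → Mae → Tao → Cyd → Zoe → Hana → Kai → Vic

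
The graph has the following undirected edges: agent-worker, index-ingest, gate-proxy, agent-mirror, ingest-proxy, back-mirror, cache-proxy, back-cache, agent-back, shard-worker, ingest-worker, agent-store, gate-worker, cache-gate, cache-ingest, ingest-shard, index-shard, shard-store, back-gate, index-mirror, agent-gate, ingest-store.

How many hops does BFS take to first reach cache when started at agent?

2

Level 0: agent
Level 1: back, gate, mirror, store, worker
Level 2: cache, index, ingest, proxy, shard
cache first appears at level 2.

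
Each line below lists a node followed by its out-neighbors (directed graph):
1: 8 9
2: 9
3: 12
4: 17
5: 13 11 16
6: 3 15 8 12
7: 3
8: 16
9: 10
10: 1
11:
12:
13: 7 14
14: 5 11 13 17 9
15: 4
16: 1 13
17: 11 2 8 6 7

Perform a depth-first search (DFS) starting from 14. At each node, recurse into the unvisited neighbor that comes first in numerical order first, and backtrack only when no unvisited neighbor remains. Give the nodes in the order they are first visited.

Visit 14
14 → 5
5 → 11
5 → 13
13 → 7
7 → 3
3 → 12
5 → 16
16 → 1
1 → 8
1 → 9
9 → 10
14 → 17
17 → 2
17 → 6
6 → 15
15 → 4

14 -> 5 -> 11 -> 13 -> 7 -> 3 -> 12 -> 16 -> 1 -> 8 -> 9 -> 10 -> 17 -> 2 -> 6 -> 15 -> 4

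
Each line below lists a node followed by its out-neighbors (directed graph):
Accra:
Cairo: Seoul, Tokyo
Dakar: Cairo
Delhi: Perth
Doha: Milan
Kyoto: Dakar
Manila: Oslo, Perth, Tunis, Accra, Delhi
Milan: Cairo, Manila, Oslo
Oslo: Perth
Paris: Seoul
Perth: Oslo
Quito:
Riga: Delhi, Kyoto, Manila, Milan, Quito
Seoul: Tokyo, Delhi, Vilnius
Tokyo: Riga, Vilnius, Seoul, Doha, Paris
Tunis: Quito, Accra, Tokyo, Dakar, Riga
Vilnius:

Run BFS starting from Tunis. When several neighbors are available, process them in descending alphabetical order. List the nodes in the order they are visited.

Tunis Tokyo Riga Quito Dakar Accra Vilnius Seoul Paris Doha Milan Manila Kyoto Delhi Cairo Oslo Perth

Visit Tunis; enqueue Tokyo, Riga, Quito, Dakar, Accra → queue [Tokyo, Riga, Quito, Dakar, Accra]
Visit Tokyo; enqueue Vilnius, Seoul, Paris, Doha → queue [Riga, Quito, Dakar, Accra, Vilnius, Seoul, Paris, Doha]
Visit Riga; enqueue Milan, Manila, Kyoto, Delhi → queue [Quito, Dakar, Accra, Vilnius, Seoul, Paris, Doha, Milan, Manila, Kyoto, Delhi]
Visit Quito → queue [Dakar, Accra, Vilnius, Seoul, Paris, Doha, Milan, Manila, Kyoto, Delhi]
Visit Dakar; enqueue Cairo → queue [Accra, Vilnius, Seoul, Paris, Doha, Milan, Manila, Kyoto, Delhi, Cairo]
Visit Accra → queue [Vilnius, Seoul, Paris, Doha, Milan, Manila, Kyoto, Delhi, Cairo]
Visit Vilnius → queue [Seoul, Paris, Doha, Milan, Manila, Kyoto, Delhi, Cairo]
Visit Seoul → queue [Paris, Doha, Milan, Manila, Kyoto, Delhi, Cairo]
Visit Paris → queue [Doha, Milan, Manila, Kyoto, Delhi, Cairo]
Visit Doha → queue [Milan, Manila, Kyoto, Delhi, Cairo]
Visit Milan; enqueue Oslo → queue [Manila, Kyoto, Delhi, Cairo, Oslo]
Visit Manila; enqueue Perth → queue [Kyoto, Delhi, Cairo, Oslo, Perth]
Visit Kyoto → queue [Delhi, Cairo, Oslo, Perth]
Visit Delhi → queue [Cairo, Oslo, Perth]
Visit Cairo → queue [Oslo, Perth]
Visit Oslo → queue [Perth]
Visit Perth → queue []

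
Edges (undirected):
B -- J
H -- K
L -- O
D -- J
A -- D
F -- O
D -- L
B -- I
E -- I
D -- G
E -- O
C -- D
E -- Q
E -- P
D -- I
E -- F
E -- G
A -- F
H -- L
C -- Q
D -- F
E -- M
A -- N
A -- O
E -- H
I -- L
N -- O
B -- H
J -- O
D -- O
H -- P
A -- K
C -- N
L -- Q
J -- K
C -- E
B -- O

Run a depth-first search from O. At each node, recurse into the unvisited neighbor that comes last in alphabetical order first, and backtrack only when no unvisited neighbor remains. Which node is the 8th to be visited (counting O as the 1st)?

P

Visit O
O → N
N → C
C → Q
Q → L
L → I
I → E
E → P
P → H
H → K
K → J
J → D
D → G
D → F
F → A
J → B
E → M

Visit order: O, N, C, Q, L, I, E, P, H, K, J, D, G, F, A, B, M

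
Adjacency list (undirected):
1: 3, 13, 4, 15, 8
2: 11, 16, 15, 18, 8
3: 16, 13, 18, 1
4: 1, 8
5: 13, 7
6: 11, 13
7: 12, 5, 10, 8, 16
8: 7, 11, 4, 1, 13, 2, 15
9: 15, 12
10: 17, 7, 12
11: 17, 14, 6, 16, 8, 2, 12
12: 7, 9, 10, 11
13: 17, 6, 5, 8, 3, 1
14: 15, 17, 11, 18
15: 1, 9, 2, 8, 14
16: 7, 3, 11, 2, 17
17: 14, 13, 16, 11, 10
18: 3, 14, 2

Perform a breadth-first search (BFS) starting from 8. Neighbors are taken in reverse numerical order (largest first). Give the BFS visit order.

8 15 13 11 7 4 2 1 14 9 17 6 5 3 16 12 10 18

Visit 8; enqueue 15, 13, 11, 7, 4, 2, 1 → queue [15, 13, 11, 7, 4, 2, 1]
Visit 15; enqueue 14, 9 → queue [13, 11, 7, 4, 2, 1, 14, 9]
Visit 13; enqueue 17, 6, 5, 3 → queue [11, 7, 4, 2, 1, 14, 9, 17, 6, 5, 3]
Visit 11; enqueue 16, 12 → queue [7, 4, 2, 1, 14, 9, 17, 6, 5, 3, 16, 12]
Visit 7; enqueue 10 → queue [4, 2, 1, 14, 9, 17, 6, 5, 3, 16, 12, 10]
Visit 4 → queue [2, 1, 14, 9, 17, 6, 5, 3, 16, 12, 10]
Visit 2; enqueue 18 → queue [1, 14, 9, 17, 6, 5, 3, 16, 12, 10, 18]
Visit 1 → queue [14, 9, 17, 6, 5, 3, 16, 12, 10, 18]
Visit 14 → queue [9, 17, 6, 5, 3, 16, 12, 10, 18]
Visit 9 → queue [17, 6, 5, 3, 16, 12, 10, 18]
Visit 17 → queue [6, 5, 3, 16, 12, 10, 18]
Visit 6 → queue [5, 3, 16, 12, 10, 18]
Visit 5 → queue [3, 16, 12, 10, 18]
Visit 3 → queue [16, 12, 10, 18]
Visit 16 → queue [12, 10, 18]
Visit 12 → queue [10, 18]
Visit 10 → queue [18]
Visit 18 → queue []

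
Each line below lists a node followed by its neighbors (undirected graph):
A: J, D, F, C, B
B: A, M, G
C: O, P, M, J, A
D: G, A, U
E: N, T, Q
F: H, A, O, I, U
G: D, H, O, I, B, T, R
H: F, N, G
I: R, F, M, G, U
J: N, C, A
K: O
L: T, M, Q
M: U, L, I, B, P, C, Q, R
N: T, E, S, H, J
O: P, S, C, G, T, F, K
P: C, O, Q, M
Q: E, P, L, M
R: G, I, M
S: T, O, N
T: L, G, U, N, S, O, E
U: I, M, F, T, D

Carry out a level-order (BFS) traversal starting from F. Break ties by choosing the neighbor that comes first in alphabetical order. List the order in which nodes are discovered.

F -> A -> H -> I -> O -> U -> B -> C -> D -> J -> G -> N -> M -> R -> K -> P -> S -> T -> E -> L -> Q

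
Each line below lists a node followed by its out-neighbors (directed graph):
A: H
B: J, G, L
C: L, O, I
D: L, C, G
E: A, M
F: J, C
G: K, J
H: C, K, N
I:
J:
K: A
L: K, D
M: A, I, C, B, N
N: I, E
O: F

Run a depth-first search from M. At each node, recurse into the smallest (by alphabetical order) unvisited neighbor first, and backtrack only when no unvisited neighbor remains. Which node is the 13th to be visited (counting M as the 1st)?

Visit M
M → A
A → H
H → C
C → I
C → L
L → D
D → G
G → J
G → K
C → O
O → F
H → N
N → E
M → B

Visit order: M, A, H, C, I, L, D, G, J, K, O, F, N, E, B

N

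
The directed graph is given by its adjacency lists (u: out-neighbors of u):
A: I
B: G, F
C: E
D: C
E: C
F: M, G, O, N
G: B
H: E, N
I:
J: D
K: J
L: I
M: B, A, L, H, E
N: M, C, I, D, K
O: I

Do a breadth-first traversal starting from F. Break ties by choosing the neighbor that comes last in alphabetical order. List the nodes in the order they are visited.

F → O → N → M → G → I → K → D → C → L → H → E → B → A → J

Visit F; enqueue O, N, M, G → queue [O, N, M, G]
Visit O; enqueue I → queue [N, M, G, I]
Visit N; enqueue K, D, C → queue [M, G, I, K, D, C]
Visit M; enqueue L, H, E, B, A → queue [G, I, K, D, C, L, H, E, B, A]
Visit G → queue [I, K, D, C, L, H, E, B, A]
Visit I → queue [K, D, C, L, H, E, B, A]
Visit K; enqueue J → queue [D, C, L, H, E, B, A, J]
Visit D → queue [C, L, H, E, B, A, J]
Visit C → queue [L, H, E, B, A, J]
Visit L → queue [H, E, B, A, J]
Visit H → queue [E, B, A, J]
Visit E → queue [B, A, J]
Visit B → queue [A, J]
Visit A → queue [J]
Visit J → queue []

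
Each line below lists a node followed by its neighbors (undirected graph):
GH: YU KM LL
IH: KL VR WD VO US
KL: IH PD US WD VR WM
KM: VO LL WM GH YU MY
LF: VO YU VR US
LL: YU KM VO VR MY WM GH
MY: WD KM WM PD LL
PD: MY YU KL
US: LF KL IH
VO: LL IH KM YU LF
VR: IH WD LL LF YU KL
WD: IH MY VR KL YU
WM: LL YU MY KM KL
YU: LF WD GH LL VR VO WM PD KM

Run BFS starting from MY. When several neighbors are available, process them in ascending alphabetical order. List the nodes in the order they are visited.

Visit MY; enqueue KM, LL, PD, WD, WM → queue [KM, LL, PD, WD, WM]
Visit KM; enqueue GH, VO, YU → queue [LL, PD, WD, WM, GH, VO, YU]
Visit LL; enqueue VR → queue [PD, WD, WM, GH, VO, YU, VR]
Visit PD; enqueue KL → queue [WD, WM, GH, VO, YU, VR, KL]
Visit WD; enqueue IH → queue [WM, GH, VO, YU, VR, KL, IH]
Visit WM → queue [GH, VO, YU, VR, KL, IH]
Visit GH → queue [VO, YU, VR, KL, IH]
Visit VO; enqueue LF → queue [YU, VR, KL, IH, LF]
Visit YU → queue [VR, KL, IH, LF]
Visit VR → queue [KL, IH, LF]
Visit KL; enqueue US → queue [IH, LF, US]
Visit IH → queue [LF, US]
Visit LF → queue [US]
Visit US → queue []

MY, KM, LL, PD, WD, WM, GH, VO, YU, VR, KL, IH, LF, US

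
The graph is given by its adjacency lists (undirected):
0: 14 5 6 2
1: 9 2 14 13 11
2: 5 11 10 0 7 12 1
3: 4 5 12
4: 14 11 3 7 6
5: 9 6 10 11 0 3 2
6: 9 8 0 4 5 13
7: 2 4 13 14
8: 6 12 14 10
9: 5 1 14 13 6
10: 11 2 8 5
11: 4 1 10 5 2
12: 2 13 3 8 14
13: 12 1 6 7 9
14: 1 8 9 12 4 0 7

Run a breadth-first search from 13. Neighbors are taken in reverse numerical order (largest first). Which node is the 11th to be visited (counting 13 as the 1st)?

5

Visit 13; enqueue 12, 9, 7, 6, 1 → queue [12, 9, 7, 6, 1]
Visit 12; enqueue 14, 8, 3, 2 → queue [9, 7, 6, 1, 14, 8, 3, 2]
Visit 9; enqueue 5 → queue [7, 6, 1, 14, 8, 3, 2, 5]
Visit 7; enqueue 4 → queue [6, 1, 14, 8, 3, 2, 5, 4]
Visit 6; enqueue 0 → queue [1, 14, 8, 3, 2, 5, 4, 0]
Visit 1; enqueue 11 → queue [14, 8, 3, 2, 5, 4, 0, 11]
Visit 14 → queue [8, 3, 2, 5, 4, 0, 11]
Visit 8; enqueue 10 → queue [3, 2, 5, 4, 0, 11, 10]
Visit 3 → queue [2, 5, 4, 0, 11, 10]
Visit 2 → queue [5, 4, 0, 11, 10]
Visit 5 → queue [4, 0, 11, 10]
Visit 4 → queue [0, 11, 10]
Visit 0 → queue [11, 10]
Visit 11 → queue [10]
Visit 10 → queue []

Visit order: 13, 12, 9, 7, 6, 1, 14, 8, 3, 2, 5, 4, 0, 11, 10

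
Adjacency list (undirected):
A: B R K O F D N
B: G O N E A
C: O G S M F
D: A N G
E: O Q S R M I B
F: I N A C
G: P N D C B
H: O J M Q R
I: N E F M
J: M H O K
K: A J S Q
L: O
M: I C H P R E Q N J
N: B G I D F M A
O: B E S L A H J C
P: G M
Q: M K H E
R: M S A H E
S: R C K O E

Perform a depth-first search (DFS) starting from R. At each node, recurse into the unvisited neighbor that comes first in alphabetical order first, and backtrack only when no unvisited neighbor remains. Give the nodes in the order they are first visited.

R, A, B, E, I, F, C, G, D, N, M, H, J, K, Q, S, O, L, P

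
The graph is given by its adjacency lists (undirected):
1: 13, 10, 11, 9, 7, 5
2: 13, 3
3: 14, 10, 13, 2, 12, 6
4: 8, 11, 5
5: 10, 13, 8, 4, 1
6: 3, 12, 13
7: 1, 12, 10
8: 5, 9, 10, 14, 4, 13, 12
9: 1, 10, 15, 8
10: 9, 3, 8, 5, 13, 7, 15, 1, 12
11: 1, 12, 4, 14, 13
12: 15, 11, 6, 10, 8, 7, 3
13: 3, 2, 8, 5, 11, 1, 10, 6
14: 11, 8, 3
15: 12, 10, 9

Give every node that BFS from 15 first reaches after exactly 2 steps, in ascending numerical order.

Level 0: 15
Level 1: 9, 10, 12
Level 2: 1, 3, 5, 6, 7, 8, 11, 13
Level 3: 2, 4, 14

1, 3, 5, 6, 7, 8, 11, 13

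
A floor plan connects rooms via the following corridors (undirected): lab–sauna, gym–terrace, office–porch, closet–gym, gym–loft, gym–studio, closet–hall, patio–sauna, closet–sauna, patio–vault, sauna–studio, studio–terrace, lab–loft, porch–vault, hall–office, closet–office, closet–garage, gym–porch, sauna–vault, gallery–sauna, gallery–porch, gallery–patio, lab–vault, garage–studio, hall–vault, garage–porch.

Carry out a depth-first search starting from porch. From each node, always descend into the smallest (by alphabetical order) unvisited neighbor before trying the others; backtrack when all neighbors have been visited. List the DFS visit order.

porch → gallery → patio → sauna → closet → garage → studio → gym → loft → lab → vault → hall → office → terrace

Visit porch
porch → gallery
gallery → patio
patio → sauna
sauna → closet
closet → garage
garage → studio
studio → gym
gym → loft
loft → lab
lab → vault
vault → hall
hall → office
gym → terrace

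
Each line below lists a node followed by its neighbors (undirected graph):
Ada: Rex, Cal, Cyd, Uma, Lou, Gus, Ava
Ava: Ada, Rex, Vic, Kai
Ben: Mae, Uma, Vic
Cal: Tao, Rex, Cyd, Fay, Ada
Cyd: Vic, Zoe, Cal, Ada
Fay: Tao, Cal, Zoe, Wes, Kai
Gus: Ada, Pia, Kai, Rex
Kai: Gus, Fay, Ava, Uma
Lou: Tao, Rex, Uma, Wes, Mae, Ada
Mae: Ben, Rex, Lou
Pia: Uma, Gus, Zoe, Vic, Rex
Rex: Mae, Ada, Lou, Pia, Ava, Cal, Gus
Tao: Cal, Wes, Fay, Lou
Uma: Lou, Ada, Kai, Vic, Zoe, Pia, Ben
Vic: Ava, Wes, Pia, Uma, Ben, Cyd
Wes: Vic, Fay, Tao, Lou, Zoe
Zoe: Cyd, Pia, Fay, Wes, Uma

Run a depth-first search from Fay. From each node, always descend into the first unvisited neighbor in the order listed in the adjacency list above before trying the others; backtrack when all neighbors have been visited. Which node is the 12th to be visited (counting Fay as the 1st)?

Ada

Visit Fay
Fay → Tao
Tao → Cal
Cal → Rex
Rex → Mae
Mae → Ben
Ben → Uma
Uma → Lou
Lou → Wes
Wes → Vic
Vic → Ava
Ava → Ada
Ada → Cyd
Cyd → Zoe
Zoe → Pia
Pia → Gus
Gus → Kai

Visit order: Fay, Tao, Cal, Rex, Mae, Ben, Uma, Lou, Wes, Vic, Ava, Ada, Cyd, Zoe, Pia, Gus, Kai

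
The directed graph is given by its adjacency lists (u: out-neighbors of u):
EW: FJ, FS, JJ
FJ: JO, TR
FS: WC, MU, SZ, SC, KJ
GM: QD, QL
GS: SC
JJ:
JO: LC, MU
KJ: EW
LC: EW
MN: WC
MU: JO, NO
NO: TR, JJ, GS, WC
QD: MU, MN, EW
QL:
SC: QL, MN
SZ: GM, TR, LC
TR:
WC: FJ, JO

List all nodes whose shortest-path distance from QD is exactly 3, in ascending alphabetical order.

GS, KJ, LC, SC, SZ, TR

Level 0: QD
Level 1: EW, MN, MU
Level 2: FJ, FS, JJ, JO, NO, WC
Level 3: GS, KJ, LC, SC, SZ, TR
Level 4: GM, QL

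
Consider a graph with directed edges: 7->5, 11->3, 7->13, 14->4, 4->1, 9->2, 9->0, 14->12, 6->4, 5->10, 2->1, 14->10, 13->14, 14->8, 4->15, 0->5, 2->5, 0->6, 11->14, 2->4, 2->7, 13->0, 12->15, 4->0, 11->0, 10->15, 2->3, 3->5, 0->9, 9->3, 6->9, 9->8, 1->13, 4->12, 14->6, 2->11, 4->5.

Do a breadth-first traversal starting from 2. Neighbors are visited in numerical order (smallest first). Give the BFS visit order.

2, 1, 3, 4, 5, 7, 11, 13, 0, 12, 15, 10, 14, 6, 9, 8

Visit 2; enqueue 1, 3, 4, 5, 7, 11 → queue [1, 3, 4, 5, 7, 11]
Visit 1; enqueue 13 → queue [3, 4, 5, 7, 11, 13]
Visit 3 → queue [4, 5, 7, 11, 13]
Visit 4; enqueue 0, 12, 15 → queue [5, 7, 11, 13, 0, 12, 15]
Visit 5; enqueue 10 → queue [7, 11, 13, 0, 12, 15, 10]
Visit 7 → queue [11, 13, 0, 12, 15, 10]
Visit 11; enqueue 14 → queue [13, 0, 12, 15, 10, 14]
Visit 13 → queue [0, 12, 15, 10, 14]
Visit 0; enqueue 6, 9 → queue [12, 15, 10, 14, 6, 9]
Visit 12 → queue [15, 10, 14, 6, 9]
Visit 15 → queue [10, 14, 6, 9]
Visit 10 → queue [14, 6, 9]
Visit 14; enqueue 8 → queue [6, 9, 8]
Visit 6 → queue [9, 8]
Visit 9 → queue [8]
Visit 8 → queue []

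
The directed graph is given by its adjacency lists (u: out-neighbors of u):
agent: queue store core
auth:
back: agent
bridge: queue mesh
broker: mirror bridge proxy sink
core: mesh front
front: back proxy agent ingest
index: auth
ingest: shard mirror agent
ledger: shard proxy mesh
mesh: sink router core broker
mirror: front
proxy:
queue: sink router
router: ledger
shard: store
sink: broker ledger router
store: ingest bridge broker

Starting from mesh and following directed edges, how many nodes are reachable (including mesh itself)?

16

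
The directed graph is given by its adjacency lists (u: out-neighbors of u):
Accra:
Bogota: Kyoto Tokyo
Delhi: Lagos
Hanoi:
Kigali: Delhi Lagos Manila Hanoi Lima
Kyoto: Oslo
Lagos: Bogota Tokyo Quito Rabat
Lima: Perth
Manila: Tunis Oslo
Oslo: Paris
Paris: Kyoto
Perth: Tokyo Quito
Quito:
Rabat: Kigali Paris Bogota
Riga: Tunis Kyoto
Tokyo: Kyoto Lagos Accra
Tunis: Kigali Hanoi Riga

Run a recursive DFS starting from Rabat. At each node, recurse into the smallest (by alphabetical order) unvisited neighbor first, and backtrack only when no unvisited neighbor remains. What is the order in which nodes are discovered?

Visit Rabat
Rabat → Bogota
Bogota → Kyoto
Kyoto → Oslo
Oslo → Paris
Bogota → Tokyo
Tokyo → Accra
Tokyo → Lagos
Lagos → Quito
Rabat → Kigali
Kigali → Delhi
Kigali → Hanoi
Kigali → Lima
Lima → Perth
Kigali → Manila
Manila → Tunis
Tunis → Riga

Rabat, Bogota, Kyoto, Oslo, Paris, Tokyo, Accra, Lagos, Quito, Kigali, Delhi, Hanoi, Lima, Perth, Manila, Tunis, Riga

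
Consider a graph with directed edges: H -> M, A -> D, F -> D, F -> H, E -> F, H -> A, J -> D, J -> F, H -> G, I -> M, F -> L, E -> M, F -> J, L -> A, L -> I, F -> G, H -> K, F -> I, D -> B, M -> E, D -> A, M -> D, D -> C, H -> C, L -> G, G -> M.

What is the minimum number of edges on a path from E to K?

3

Level 0: E
Level 1: F, M
Level 2: D, G, H, I, J, L
Level 3: A, B, C, K
K first appears at level 3.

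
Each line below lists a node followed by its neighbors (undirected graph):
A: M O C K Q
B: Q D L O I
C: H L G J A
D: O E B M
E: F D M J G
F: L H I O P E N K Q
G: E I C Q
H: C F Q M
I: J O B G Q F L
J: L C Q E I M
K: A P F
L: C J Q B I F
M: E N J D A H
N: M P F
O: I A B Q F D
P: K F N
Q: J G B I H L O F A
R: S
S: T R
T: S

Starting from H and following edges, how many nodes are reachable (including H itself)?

17

BFS from H visits: H, C, F, M, Q, A, G, J, L, E, I, K, N, O, P, D, B
Reachable nodes: 17 of 20 total.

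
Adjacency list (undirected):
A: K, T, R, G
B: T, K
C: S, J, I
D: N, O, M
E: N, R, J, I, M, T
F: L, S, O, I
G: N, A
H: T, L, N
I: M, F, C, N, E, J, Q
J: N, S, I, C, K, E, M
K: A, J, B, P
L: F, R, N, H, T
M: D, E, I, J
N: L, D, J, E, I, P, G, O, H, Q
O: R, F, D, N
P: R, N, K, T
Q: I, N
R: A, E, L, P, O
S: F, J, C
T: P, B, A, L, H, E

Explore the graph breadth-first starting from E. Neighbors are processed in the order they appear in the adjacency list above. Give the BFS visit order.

E, N, R, J, I, M, T, L, D, P, G, O, H, Q, A, S, C, K, F, B

Visit E; enqueue N, R, J, I, M, T → queue [N, R, J, I, M, T]
Visit N; enqueue L, D, P, G, O, H, Q → queue [R, J, I, M, T, L, D, P, G, O, H, Q]
Visit R; enqueue A → queue [J, I, M, T, L, D, P, G, O, H, Q, A]
Visit J; enqueue S, C, K → queue [I, M, T, L, D, P, G, O, H, Q, A, S, C, K]
Visit I; enqueue F → queue [M, T, L, D, P, G, O, H, Q, A, S, C, K, F]
Visit M → queue [T, L, D, P, G, O, H, Q, A, S, C, K, F]
Visit T; enqueue B → queue [L, D, P, G, O, H, Q, A, S, C, K, F, B]
Visit L → queue [D, P, G, O, H, Q, A, S, C, K, F, B]
Visit D → queue [P, G, O, H, Q, A, S, C, K, F, B]
Visit P → queue [G, O, H, Q, A, S, C, K, F, B]
Visit G → queue [O, H, Q, A, S, C, K, F, B]
Visit O → queue [H, Q, A, S, C, K, F, B]
Visit H → queue [Q, A, S, C, K, F, B]
Visit Q → queue [A, S, C, K, F, B]
Visit A → queue [S, C, K, F, B]
Visit S → queue [C, K, F, B]
Visit C → queue [K, F, B]
Visit K → queue [F, B]
Visit F → queue [B]
Visit B → queue []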